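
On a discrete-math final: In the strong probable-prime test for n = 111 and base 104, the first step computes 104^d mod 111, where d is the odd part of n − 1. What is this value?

104

n − 1 = 110 = 2^1 · 55, so s = 1 and d = 55.
By repeated squaring, 104^55 ≡ 104 (mod 111).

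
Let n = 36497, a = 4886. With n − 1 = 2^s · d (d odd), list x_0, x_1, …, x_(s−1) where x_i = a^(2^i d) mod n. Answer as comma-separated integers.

n − 1 = 36496 = 2^4 · 2281, so s = 4 and d = 2281.
x_0 = 4886^2281 mod 36497 = 36018.
x_1 = 36018^2 mod 36497 = 10459.
x_2 = 10459^2 mod 36497 = 9172.
x_3 = 9172^2 mod 36497 = 36496.

36018, 10459, 9172, 36496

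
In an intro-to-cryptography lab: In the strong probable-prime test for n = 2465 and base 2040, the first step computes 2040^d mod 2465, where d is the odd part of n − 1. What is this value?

n − 1 = 2464 = 2^5 · 77, so s = 5 and d = 77.
2040^77 mod 2465 = 1955.

1955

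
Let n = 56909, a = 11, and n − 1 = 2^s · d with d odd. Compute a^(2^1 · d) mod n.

56908

n − 1 = 56908 = 2^2 · 14227, so s = 2 and d = 14227.
Repeated squaring mod 56909: 11^1 ≡ 11, 11^2 ≡ 121, 11^4 ≡ 14641, 11^8 ≡ 39587, 11^16 ≡ 27436, 11^32 ≡ 55662, 11^64 ≡ 18466, 11^128 ≡ 51337, 11^256 ≡ 31779, 11^512 ≡ 54636, 11^1024 ≡ 44719, 11^2048 ≡ 6701, 11^4096 ≡ 2200, 11^8192 ≡ 2735.
14227 = 8192 + 4096 + 1024 + 512 + 256 + 128 + 16 + 2 + 1, so 11^14227 ≡ 2735·2200·44719·54636·31779·51337·27436·121·11 ≡ 11660 (mod 56909).
x_0 = 11660.
x_1 = 11660^2 mod 56909 = 56908.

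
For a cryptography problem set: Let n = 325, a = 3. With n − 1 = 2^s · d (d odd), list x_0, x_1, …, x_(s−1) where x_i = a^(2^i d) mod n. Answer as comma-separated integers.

53, 209

n − 1 = 324 = 2^2 · 81, so s = 2 and d = 81.
x_0 = 3^81 mod 325 = 53.
x_1 = 53^2 mod 325 = 209.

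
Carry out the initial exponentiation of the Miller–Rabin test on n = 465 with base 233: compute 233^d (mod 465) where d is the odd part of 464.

188

n − 1 = 464 = 2^4 · 29, so s = 4 and d = 29.
Repeated squaring mod 465: 233^1 ≡ 233, 233^2 ≡ 349, 233^4 ≡ 436, 233^8 ≡ 376, 233^16 ≡ 16.
29 = 16 + 8 + 4 + 1, so 233^29 ≡ 16·376·436·233 ≡ 188 (mod 465).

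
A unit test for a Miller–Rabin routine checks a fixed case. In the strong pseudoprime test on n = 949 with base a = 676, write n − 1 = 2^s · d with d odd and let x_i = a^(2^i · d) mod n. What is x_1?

n − 1 = 948 = 2^2 · 237, so s = 2 and d = 237.
Repeated squaring mod 949: 676^1 ≡ 676, 676^2 ≡ 507, 676^4 ≡ 819, 676^8 ≡ 767, 676^16 ≡ 858, 676^32 ≡ 689, 676^64 ≡ 221, 676^128 ≡ 442.
237 = 128 + 64 + 32 + 8 + 4 + 1, so 676^237 ≡ 442·221·689·767·819·676 ≡ 806 (mod 949).
x_0 = 806.
x_1 = 806^2 mod 949 = 520.

520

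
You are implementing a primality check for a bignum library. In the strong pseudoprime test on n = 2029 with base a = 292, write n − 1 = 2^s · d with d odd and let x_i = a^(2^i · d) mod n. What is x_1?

2028

n − 1 = 2028 = 2^2 · 507, so s = 2 and d = 507.
Repeated squaring mod 2029: 292^1 ≡ 292, 292^2 ≡ 46, 292^4 ≡ 87, 292^8 ≡ 1482, 292^16 ≡ 946, 292^32 ≡ 127, 292^64 ≡ 1926, 292^128 ≡ 464, 292^256 ≡ 222.
507 = 256 + 128 + 64 + 32 + 16 + 8 + 2 + 1, so 292^507 ≡ 222·464·1926·127·946·1482·46·292 ≡ 992 (mod 2029).
x_0 = 992.
x_1 = 992^2 mod 2029 = 2028.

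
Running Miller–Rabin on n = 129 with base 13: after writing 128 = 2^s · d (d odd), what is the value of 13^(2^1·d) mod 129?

n − 1 = 128 = 2^7 · 1, so s = 7 and d = 1.
x_0 = 13^1 mod 129 = 13.
x_1 = 13^2 mod 129 = 40.

40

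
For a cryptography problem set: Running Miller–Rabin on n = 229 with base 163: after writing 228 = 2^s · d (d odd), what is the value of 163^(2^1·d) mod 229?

n − 1 = 228 = 2^2 · 57, so s = 2 and d = 57.
x_0 = 163^57 mod 229 = 122.
x_1 = 122^2 mod 229 = 228.

228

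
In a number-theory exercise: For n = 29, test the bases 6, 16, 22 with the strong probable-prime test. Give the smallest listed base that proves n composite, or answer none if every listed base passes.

n − 1 = 28 = 2^2 · 7, so s = 2 and d = 7.
Base 6: x_0 = 6^7 mod 29 = 28. x_0 = 28 ≡ −1, so 6 is not a witness.
Base 16: x_0 = 16^7 mod 29 = 1. x_0 = 1, so 16 is not a witness.
Base 22: x_0 = 22^7 mod 29 = 28. x_0 = 28 ≡ −1, so 22 is not a witness.
No listed base is a witness for 29.

none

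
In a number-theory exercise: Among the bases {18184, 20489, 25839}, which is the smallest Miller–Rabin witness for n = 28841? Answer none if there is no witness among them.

20489

n − 1 = 28840 = 2^3 · 3605, so s = 3 and d = 3605.
Base 18184: x_0 = 18184^3605 mod 28841 = 1. x_0 = 1, so 18184 is not a witness.
Base 20489: x_0 = 20489^3605 mod 28841 = 27466. x_0 is neither 1 nor 28840, so continue squaring. x_1 = 27466^2 mod 28841 = 15960. x_2 = 15960^2 mod 28841 = 26729. Reached i = s−1 = 2 without hitting −1: 20489 is a Miller–Rabin witness and 28841 is composite.
Base 25839: x_0 = 25839^3605 mod 28841 = 15507. x_0 is neither 1 nor 28840, so continue squaring. x_1 = 15507^2 mod 28841 = 19632. x_2 = 19632^2 mod 28841 = 13141. Reached i = s−1 = 2 without hitting −1: 25839 is a Miller–Rabin witness and 28841 is composite.
The smallest witness among the given bases is 20489.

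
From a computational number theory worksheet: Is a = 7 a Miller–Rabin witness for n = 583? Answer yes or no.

n − 1 = 582 = 2^1 · 291, so s = 1 and d = 291.
Repeated squaring mod 583: 7^1 ≡ 7, 7^2 ≡ 49, 7^4 ≡ 69, 7^8 ≡ 97, 7^16 ≡ 81, 7^32 ≡ 148, 7^64 ≡ 333, 7^128 ≡ 119, 7^256 ≡ 169.
291 = 256 + 32 + 2 + 1, so 7^291 ≡ 169·148·49·7 ≡ 271 (mod 583).
x_0 = 7^291 mod 583 = 271.
x_0 ∉ {1, 582} and s = 1, so 7 is a Miller–Rabin witness and 583 is composite.

yes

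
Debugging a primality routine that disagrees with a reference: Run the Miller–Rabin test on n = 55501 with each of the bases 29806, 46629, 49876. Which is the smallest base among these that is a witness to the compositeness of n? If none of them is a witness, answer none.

none

n − 1 = 55500 = 2^2 · 13875, so s = 2 and d = 13875.
Base 29806: x_0 = 29806^13875 mod 55501 = 53329. x_0 is neither 1 nor 55500, so continue squaring. x_1 = 53329^2 mod 55501 = 55500. x_1 ≡ −1, so 29806 is not a witness.
Base 46629: x_0 = 46629^13875 mod 55501 = 55500. x_0 = 55500 ≡ −1, so 46629 is not a witness.
Base 49876: x_0 = 49876^13875 mod 55501 = 55500. x_0 = 55500 ≡ −1, so 49876 is not a witness.
No listed base is a witness for 55501.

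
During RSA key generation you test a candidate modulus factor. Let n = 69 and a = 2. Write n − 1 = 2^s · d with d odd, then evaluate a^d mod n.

n − 1 = 68 = 2^2 · 17, so s = 2 and d = 17.
Repeated squaring mod 69: 2^1 ≡ 2, 2^2 ≡ 4, 2^4 ≡ 16, 2^8 ≡ 49, 2^16 ≡ 55.
17 = 16 + 1, so 2^17 ≡ 55·2 ≡ 41 (mod 69).

41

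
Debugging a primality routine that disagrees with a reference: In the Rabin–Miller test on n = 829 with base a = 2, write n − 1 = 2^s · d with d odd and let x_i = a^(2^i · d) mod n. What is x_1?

828

n − 1 = 828 = 2^2 · 207, so s = 2 and d = 207.
x_0 = 2^207 mod 829 = 583.
x_1 = 583^2 mod 829 = 828.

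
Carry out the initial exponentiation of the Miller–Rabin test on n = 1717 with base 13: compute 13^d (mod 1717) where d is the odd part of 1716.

931

n − 1 = 1716 = 2^2 · 429, so s = 2 and d = 429.
By repeated squaring, 13^429 ≡ 931 (mod 1717).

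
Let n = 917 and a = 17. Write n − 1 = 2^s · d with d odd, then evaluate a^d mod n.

n − 1 = 916 = 2^2 · 229, so s = 2 and d = 229.
Repeated squaring mod 917: 17^1 ≡ 17, 17^2 ≡ 289, 17^4 ≡ 74, 17^8 ≡ 891, 17^16 ≡ 676, 17^32 ≡ 310, 17^64 ≡ 732, 17^128 ≡ 296.
229 = 128 + 64 + 32 + 4 + 1, so 17^229 ≡ 296·732·310·74·17 ≡ 276 (mod 917).

276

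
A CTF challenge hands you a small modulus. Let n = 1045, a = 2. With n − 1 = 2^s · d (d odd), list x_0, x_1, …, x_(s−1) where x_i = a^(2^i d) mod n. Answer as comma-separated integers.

607, 609

n − 1 = 1044 = 2^2 · 261, so s = 2 and d = 261.
x_0 = 2^261 mod 1045 = 607.
x_1 = 607^2 mod 1045 = 609.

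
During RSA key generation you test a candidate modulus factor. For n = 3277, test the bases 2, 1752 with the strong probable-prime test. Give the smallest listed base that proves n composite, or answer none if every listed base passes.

n − 1 = 3276 = 2^2 · 819, so s = 2 and d = 819.
Base 2: x_0 = 2^819 mod 3277 = 128. x_0 is neither 1 nor 3276, so continue squaring. x_1 = 128^2 mod 3277 = 3276. x_1 ≡ −1, so 2 is not a witness.
Base 1752: x_0 = 1752^819 mod 3277 = 3149. x_0 is neither 1 nor 3276, so continue squaring. x_1 = 3149^2 mod 3277 = 3276. x_1 ≡ −1, so 1752 is not a witness.
No listed base is a witness for 3277.

none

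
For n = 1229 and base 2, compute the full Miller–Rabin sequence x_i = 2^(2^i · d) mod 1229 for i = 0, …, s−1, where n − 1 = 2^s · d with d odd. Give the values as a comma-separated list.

n − 1 = 1228 = 2^2 · 307, so s = 2 and d = 307.
x_0 = 2^307 mod 1229 = 632.
x_1 = 632^2 mod 1229 = 1228.

632, 1228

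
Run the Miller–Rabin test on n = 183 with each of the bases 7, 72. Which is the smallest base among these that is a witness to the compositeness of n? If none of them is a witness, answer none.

n − 1 = 182 = 2^1 · 91, so s = 1 and d = 91.
Base 7: x_0 = 7^91 mod 183 = 115. x_0 ∉ {1, 182} and s = 1, so 7 is a Miller–Rabin witness and 183 is composite.
Base 72: x_0 = 72^91 mod 183 = 111. x_0 ∉ {1, 182} and s = 1, so 72 is a Miller–Rabin witness and 183 is composite.
The smallest witness among the given bases is 7.

7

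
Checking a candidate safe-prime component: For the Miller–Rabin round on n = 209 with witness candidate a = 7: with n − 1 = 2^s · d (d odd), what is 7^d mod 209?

178

n − 1 = 208 = 2^4 · 13, so s = 4 and d = 13.
7^13 mod 209 = 178.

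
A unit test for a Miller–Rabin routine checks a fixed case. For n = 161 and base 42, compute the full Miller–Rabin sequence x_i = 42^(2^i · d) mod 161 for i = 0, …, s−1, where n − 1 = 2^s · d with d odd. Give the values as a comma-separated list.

126, 98, 105, 77, 133

n − 1 = 160 = 2^5 · 5, so s = 5 and d = 5.
x_0 = 42^5 mod 161 = 126.
x_1 = 126^2 mod 161 = 98.
x_2 = 98^2 mod 161 = 105.
x_3 = 105^2 mod 161 = 77.
x_4 = 77^2 mod 161 = 133.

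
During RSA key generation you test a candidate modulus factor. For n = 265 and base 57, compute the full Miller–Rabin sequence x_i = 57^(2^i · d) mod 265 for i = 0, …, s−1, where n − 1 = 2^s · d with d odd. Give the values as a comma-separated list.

7, 49, 16

n − 1 = 264 = 2^3 · 33, so s = 3 and d = 33.
x_0 = 57^33 mod 265 = 7.
x_1 = 7^2 mod 265 = 49.
x_2 = 49^2 mod 265 = 16.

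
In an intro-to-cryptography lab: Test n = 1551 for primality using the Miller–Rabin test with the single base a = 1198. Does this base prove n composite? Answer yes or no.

n − 1 = 1550 = 2^1 · 775, so s = 1 and d = 775.
x_0 = 1198^775 mod 1551 = 1000.
x_0 ∉ {1, 1550} and s = 1, so 1198 is a Miller–Rabin witness and 1551 is composite.

yes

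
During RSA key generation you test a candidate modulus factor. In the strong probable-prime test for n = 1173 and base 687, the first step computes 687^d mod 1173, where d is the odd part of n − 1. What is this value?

n − 1 = 1172 = 2^2 · 293, so s = 2 and d = 293.
Repeated squaring mod 1173: 687^1 ≡ 687, 687^2 ≡ 423, 687^4 ≡ 633, 687^8 ≡ 696, 687^16 ≡ 1140, 687^32 ≡ 1089, 687^64 ≡ 18, 687^128 ≡ 324, 687^256 ≡ 579.
293 = 256 + 32 + 4 + 1, so 687^293 ≡ 579·1089·633·687 ≡ 504 (mod 1173).

504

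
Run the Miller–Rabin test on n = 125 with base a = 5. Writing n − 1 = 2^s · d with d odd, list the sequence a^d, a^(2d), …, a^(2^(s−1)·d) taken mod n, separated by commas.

n − 1 = 124 = 2^2 · 31, so s = 2 and d = 31.
x_0 = 5^31 mod 125 = 0.
x_1 = 0^2 mod 125 = 0.

0, 0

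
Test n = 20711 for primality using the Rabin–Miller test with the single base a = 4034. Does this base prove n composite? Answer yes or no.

yes

n − 1 = 20710 = 2^1 · 10355, so s = 1 and d = 10355.
By repeated squaring, 4034^10355 ≡ 6498 (mod 20711).
x_0 = 4034^10355 mod 20711 = 6498.
x_0 ∉ {1, 20710} and s = 1, so 4034 is a Miller–Rabin witness and 20711 is composite.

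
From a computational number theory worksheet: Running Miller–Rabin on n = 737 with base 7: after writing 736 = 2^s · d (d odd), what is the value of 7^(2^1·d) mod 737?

4

n − 1 = 736 = 2^5 · 23, so s = 5 and d = 23.
x_0 = 7^23 mod 737 = 2.
x_1 = 2^2 mod 737 = 4.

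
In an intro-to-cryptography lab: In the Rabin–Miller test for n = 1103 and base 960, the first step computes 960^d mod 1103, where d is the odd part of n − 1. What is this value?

1102

n − 1 = 1102 = 2^1 · 551, so s = 1 and d = 551.
Repeated squaring mod 1103: 960^1 ≡ 960, 960^2 ≡ 595, 960^4 ≡ 1065, 960^8 ≡ 341, 960^16 ≡ 466, 960^32 ≡ 968, 960^64 ≡ 577, 960^128 ≡ 926, 960^256 ≡ 445, 960^512 ≡ 588.
551 = 512 + 32 + 4 + 2 + 1, so 960^551 ≡ 588·968·1065·595·960 ≡ 1102 (mod 1103).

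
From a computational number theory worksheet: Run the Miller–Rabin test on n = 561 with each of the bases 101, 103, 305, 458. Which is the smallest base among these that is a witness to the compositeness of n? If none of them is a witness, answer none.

none

n − 1 = 560 = 2^4 · 35, so s = 4 and d = 35.
Base 101: x_0 = 101^35 mod 561 = 560. x_0 = 560 ≡ −1, so 101 is not a witness.
Base 103: x_0 = 103^35 mod 561 = 1. x_0 = 1, so 103 is not a witness.
Base 305: x_0 = 305^35 mod 561 = 560. x_0 = 560 ≡ −1, so 305 is not a witness.
Base 458: x_0 = 458^35 mod 561 = 560. x_0 = 560 ≡ −1, so 458 is not a witness.
No listed base is a witness for 561.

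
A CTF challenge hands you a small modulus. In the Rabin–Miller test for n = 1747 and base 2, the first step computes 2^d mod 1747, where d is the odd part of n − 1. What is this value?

n − 1 = 1746 = 2^1 · 873, so s = 1 and d = 873.
By repeated squaring, 2^873 ≡ 1746 (mod 1747).

1746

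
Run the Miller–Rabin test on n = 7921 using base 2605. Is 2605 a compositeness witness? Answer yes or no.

n − 1 = 7920 = 2^4 · 495, so s = 4 and d = 495.
x_0 = 2605^495 mod 7921 = 6994.
x_0 is neither 1 nor 7920, so continue squaring.
x_1 = 6994^2 mod 7921 = 3861.
x_2 = 3861^2 mod 7921 = 7920.
x_2 ≡ −1, so 2605 is not a witness.

no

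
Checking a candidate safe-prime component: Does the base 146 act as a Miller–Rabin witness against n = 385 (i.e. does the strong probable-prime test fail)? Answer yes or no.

n − 1 = 384 = 2^7 · 3, so s = 7 and d = 3.
x_0 = 146^3 mod 385 = 181.
x_0 is neither 1 nor 384, so continue squaring.
x_1 = 181^2 mod 385 = 36.
x_2 = 36^2 mod 385 = 141.
x_3 = 141^2 mod 385 = 246.
x_4 = 246^2 mod 385 = 71.
x_5 = 71^2 mod 385 = 36.
x_6 = 36^2 mod 385 = 141.
Reached i = s−1 = 6 without hitting −1: 146 is a Miller–Rabin witness and 385 is composite.

yes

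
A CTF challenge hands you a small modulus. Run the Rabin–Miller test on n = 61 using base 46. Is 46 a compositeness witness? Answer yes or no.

n − 1 = 60 = 2^2 · 15, so s = 2 and d = 15.
x_0 = 46^15 mod 61 = 60.
x_0 = 60 ≡ −1, so 46 is not a witness.

no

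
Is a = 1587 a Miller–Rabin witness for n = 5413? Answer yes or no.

no

n − 1 = 5412 = 2^2 · 1353, so s = 2 and d = 1353.
x_0 = 1587^1353 mod 5413 = 1.
x_0 = 1, so 1587 is not a witness.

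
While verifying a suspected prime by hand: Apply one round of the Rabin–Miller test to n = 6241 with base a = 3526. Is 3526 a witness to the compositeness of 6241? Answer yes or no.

n − 1 = 6240 = 2^5 · 195, so s = 5 and d = 195.
Repeated squaring mod 6241: 3526^1 ≡ 3526, 3526^2 ≡ 604, 3526^4 ≡ 2838, 3526^8 ≡ 3354, 3526^16 ≡ 3034, 3526^32 ≡ 5922, 3526^64 ≡ 1905, 3526^128 ≡ 3004.
195 = 128 + 64 + 2 + 1, so 3526^195 ≡ 3004·1905·604·3526 ≡ 1 (mod 6241).
x_0 = 3526^195 mod 6241 = 1.
x_0 = 1, so 3526 is not a witness.

no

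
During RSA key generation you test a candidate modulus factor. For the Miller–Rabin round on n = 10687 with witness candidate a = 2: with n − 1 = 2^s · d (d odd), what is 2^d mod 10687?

1

n − 1 = 10686 = 2^1 · 5343, so s = 1 and d = 5343.
2^5343 mod 10687 = 1.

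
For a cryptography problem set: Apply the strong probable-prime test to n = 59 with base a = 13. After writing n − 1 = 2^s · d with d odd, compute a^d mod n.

n − 1 = 58 = 2^1 · 29, so s = 1 and d = 29.
13^29 mod 59 = 58.

58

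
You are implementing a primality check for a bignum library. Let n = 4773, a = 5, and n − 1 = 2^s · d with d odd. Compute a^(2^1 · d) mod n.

n − 1 = 4772 = 2^2 · 1193, so s = 2 and d = 1193.
By repeated squaring, 5^1193 ≡ 4457 (mod 4773).
x_0 = 4457.
x_1 = 4457^2 mod 4773 = 4396.

4396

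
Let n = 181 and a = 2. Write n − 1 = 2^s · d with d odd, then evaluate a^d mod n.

162

n − 1 = 180 = 2^2 · 45, so s = 2 and d = 45.
2^45 mod 181 = 162.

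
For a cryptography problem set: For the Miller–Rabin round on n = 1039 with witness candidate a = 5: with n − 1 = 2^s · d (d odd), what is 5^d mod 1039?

n − 1 = 1038 = 2^1 · 519, so s = 1 and d = 519.
Repeated squaring mod 1039: 5^1 ≡ 5, 5^2 ≡ 25, 5^4 ≡ 625, 5^8 ≡ 1000, 5^16 ≡ 482, 5^32 ≡ 627, 5^64 ≡ 387, 5^128 ≡ 153, 5^256 ≡ 551, 5^512 ≡ 213.
519 = 512 + 4 + 2 + 1, so 5^519 ≡ 213·625·25·5 ≡ 1 (mod 1039).

1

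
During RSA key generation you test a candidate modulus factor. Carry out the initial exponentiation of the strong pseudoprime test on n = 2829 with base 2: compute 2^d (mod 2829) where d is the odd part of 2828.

n − 1 = 2828 = 2^2 · 707, so s = 2 and d = 707.
2^707 mod 2829 = 1112.

1112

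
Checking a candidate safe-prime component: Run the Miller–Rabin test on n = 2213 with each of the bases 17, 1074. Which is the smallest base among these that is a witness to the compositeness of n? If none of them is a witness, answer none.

none

n − 1 = 2212 = 2^2 · 553, so s = 2 and d = 553.
Base 17: x_0 = 17^553 mod 2213 = 1083. x_0 is neither 1 nor 2212, so continue squaring. x_1 = 1083^2 mod 2213 = 2212. x_1 ≡ −1, so 17 is not a witness.
Base 1074: x_0 = 1074^553 mod 2213 = 2212. x_0 = 2212 ≡ −1, so 1074 is not a witness.
No listed base is a witness for 2213.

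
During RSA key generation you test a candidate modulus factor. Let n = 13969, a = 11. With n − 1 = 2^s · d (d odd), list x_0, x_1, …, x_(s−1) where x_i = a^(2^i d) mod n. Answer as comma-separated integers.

7453, 6465, 977, 4637

n − 1 = 13968 = 2^4 · 873, so s = 4 and d = 873.
x_0 = 11^873 mod 13969 = 7453.
x_1 = 7453^2 mod 13969 = 6465.
x_2 = 6465^2 mod 13969 = 977.
x_3 = 977^2 mod 13969 = 4637.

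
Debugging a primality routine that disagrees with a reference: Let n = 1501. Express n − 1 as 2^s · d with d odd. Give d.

Halving: 1500 → 750 → 375; 375 is odd.
So 1500 = 2^2 · 375.

375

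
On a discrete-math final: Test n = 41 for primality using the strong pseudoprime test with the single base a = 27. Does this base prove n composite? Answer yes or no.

n − 1 = 40 = 2^3 · 5, so s = 3 and d = 5.
Repeated squaring mod 41: 27^1 ≡ 27, 27^2 ≡ 32, 27^4 ≡ 40.
5 = 4 + 1, so 27^5 ≡ 40·27 ≡ 14 (mod 41).
x_0 = 27^5 mod 41 = 14.
x_0 is neither 1 nor 40, so continue squaring.
x_1 = 14^2 mod 41 = 32.
x_2 = 32^2 mod 41 = 40.
x_2 ≡ −1, so 27 is not a witness.

no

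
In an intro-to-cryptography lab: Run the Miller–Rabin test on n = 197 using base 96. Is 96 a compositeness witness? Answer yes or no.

no

n − 1 = 196 = 2^2 · 49, so s = 2 and d = 49.
x_0 = 96^49 mod 197 = 196.
x_0 = 196 ≡ −1, so 96 is not a witness.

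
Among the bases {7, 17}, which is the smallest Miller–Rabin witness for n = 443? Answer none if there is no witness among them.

none

n − 1 = 442 = 2^1 · 221, so s = 1 and d = 221.
Base 7: x_0 = 7^221 mod 443 = 442. x_0 = 442 ≡ −1, so 7 is not a witness.
Base 17: x_0 = 17^221 mod 443 = 1. x_0 = 1, so 17 is not a witness.
No listed base is a witness for 443.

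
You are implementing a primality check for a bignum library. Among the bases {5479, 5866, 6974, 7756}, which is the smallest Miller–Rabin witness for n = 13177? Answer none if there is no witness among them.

n − 1 = 13176 = 2^3 · 1647, so s = 3 and d = 1647.
Base 5479: x_0 = 5479^1647 mod 13177 = 13176. x_0 = 13176 ≡ −1, so 5479 is not a witness.
Base 5866: x_0 = 5866^1647 mod 13177 = 10199. x_0 is neither 1 nor 13176, so continue squaring. x_1 = 10199^2 mod 13177 = 363. x_2 = 363^2 mod 13177 = 13176. x_2 ≡ −1, so 5866 is not a witness.
Base 6974: x_0 = 6974^1647 mod 13177 = 1. x_0 = 1, so 6974 is not a witness.
Base 7756: x_0 = 7756^1647 mod 13177 = 13176. x_0 = 13176 ≡ −1, so 7756 is not a witness.
No listed base is a witness for 13177.

none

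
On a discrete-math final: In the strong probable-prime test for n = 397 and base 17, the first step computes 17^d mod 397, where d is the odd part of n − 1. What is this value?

n − 1 = 396 = 2^2 · 99, so s = 2 and d = 99.
Repeated squaring mod 397: 17^1 ≡ 17, 17^2 ≡ 289, 17^4 ≡ 151, 17^8 ≡ 172, 17^16 ≡ 206, 17^32 ≡ 354, 17^64 ≡ 261.
99 = 64 + 32 + 2 + 1, so 17^99 ≡ 261·354·289·17 ≡ 334 (mod 397).

334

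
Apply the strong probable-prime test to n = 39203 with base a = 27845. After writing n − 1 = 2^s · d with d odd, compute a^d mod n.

21147

n − 1 = 39202 = 2^1 · 19601, so s = 1 and d = 19601.
27845^19601 mod 39203 = 21147.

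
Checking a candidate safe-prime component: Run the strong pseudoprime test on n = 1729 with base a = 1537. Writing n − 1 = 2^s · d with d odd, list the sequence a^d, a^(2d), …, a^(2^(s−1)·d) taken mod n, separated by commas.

n − 1 = 1728 = 2^6 · 27, so s = 6 and d = 27.
x_0 = 1537^27 mod 1729 = 1.
x_1 = 1^2 mod 1729 = 1.
x_2 = 1^2 mod 1729 = 1.
x_3 = 1^2 mod 1729 = 1.
x_4 = 1^2 mod 1729 = 1.
x_5 = 1^2 mod 1729 = 1.

1, 1, 1, 1, 1, 1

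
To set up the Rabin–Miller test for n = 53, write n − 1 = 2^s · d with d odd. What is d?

13

Halving: 52 → 26 → 13; 13 is odd.
So 52 = 2^2 · 13.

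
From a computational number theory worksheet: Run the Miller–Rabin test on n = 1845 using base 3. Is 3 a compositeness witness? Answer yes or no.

yes

n − 1 = 1844 = 2^2 · 461, so s = 2 and d = 461.
Repeated squaring mod 1845: 3^1 ≡ 3, 3^2 ≡ 9, 3^4 ≡ 81, 3^8 ≡ 1026, 3^16 ≡ 1026, 3^32 ≡ 1026, 3^64 ≡ 1026, 3^128 ≡ 1026, 3^256 ≡ 1026.
461 = 256 + 128 + 64 + 8 + 4 + 1, so 3^461 ≡ 1026·1026·1026·1026·81·3 ≡ 243 (mod 1845).
x_0 = 3^461 mod 1845 = 243.
x_0 is neither 1 nor 1844, so continue squaring.
x_1 = 243^2 mod 1845 = 9.
Reached i = s−1 = 1 without hitting −1: 3 is a Miller–Rabin witness and 1845 is composite.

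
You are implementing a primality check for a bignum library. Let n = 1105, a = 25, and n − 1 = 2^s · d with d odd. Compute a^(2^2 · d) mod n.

560

n − 1 = 1104 = 2^4 · 69, so s = 4 and d = 69.
x_0 = 25^69 mod 1105 = 740.
x_1 = 740^2 mod 1105 = 625.
x_2 = 625^2 mod 1105 = 560.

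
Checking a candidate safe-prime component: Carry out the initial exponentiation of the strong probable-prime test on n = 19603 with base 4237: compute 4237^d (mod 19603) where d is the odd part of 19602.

n − 1 = 19602 = 2^1 · 9801, so s = 1 and d = 9801.
Repeated squaring mod 19603: 4237^1 ≡ 4237, 4237^2 ≡ 15424, 4237^4 ≡ 17371, 4237^8 ≡ 2662, 4237^16 ≡ 9561, 4237^32 ≡ 3932, 4237^64 ≡ 13460, 4237^128 ≡ 674, 4237^256 ≡ 3407, 4237^512 ≡ 2673, 4237^1024 ≡ 9437, 4237^2048 ≡ 540, 4237^4096 ≡ 17158, 4237^8192 ≡ 18713.
9801 = 8192 + 1024 + 512 + 64 + 8 + 1, so 4237^9801 ≡ 18713·9437·2673·13460·2662·4237 ≡ 19602 (mod 19603).

19602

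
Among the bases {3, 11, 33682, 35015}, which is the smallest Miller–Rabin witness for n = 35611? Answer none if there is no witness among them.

3

n − 1 = 35610 = 2^1 · 17805, so s = 1 and d = 17805.
Base 3: x_0 = 3^17805 mod 35611 = 32553. x_0 ∉ {1, 35610} and s = 1, so 3 is a Miller–Rabin witness and 35611 is composite.
Base 11: x_0 = 11^17805 mod 35611 = 18006. x_0 ∉ {1, 35610} and s = 1, so 11 is a Miller–Rabin witness and 35611 is composite.
Base 33682: x_0 = 33682^17805 mod 35611 = 15744. x_0 ∉ {1, 35610} and s = 1, so 33682 is a Miller–Rabin witness and 35611 is composite.
Base 35015: x_0 = 35015^17805 mod 35611 = 28310. x_0 ∉ {1, 35610} and s = 1, so 35015 is a Miller–Rabin witness and 35611 is composite.
The smallest witness among the given bases is 3.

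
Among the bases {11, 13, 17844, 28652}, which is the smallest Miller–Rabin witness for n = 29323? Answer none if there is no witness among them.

n − 1 = 29322 = 2^1 · 14661, so s = 1 and d = 14661.
Base 11: x_0 = 11^14661 mod 29323 = 10844. x_0 ∉ {1, 29322} and s = 1, so 11 is a Miller–Rabin witness and 29323 is composite.
Base 13: x_0 = 13^14661 mod 29323 = 5452. x_0 ∉ {1, 29322} and s = 1, so 13 is a Miller–Rabin witness and 29323 is composite.
Base 17844: x_0 = 17844^14661 mod 29323 = 5209. x_0 ∉ {1, 29322} and s = 1, so 17844 is a Miller–Rabin witness and 29323 is composite.
Base 28652: x_0 = 28652^14661 mod 29323 = 5643. x_0 ∉ {1, 29322} and s = 1, so 28652 is a Miller–Rabin witness and 29323 is composite.
The smallest witness among the given bases is 11.

11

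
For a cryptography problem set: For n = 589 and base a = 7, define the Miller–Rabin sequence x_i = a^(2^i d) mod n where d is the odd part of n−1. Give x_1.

39

n − 1 = 588 = 2^2 · 147, so s = 2 and d = 147.
By repeated squaring, 7^147 ≡ 419 (mod 589).
x_0 = 419.
x_1 = 419^2 mod 589 = 39.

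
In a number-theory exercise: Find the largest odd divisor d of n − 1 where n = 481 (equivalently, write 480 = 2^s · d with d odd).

15

Halving: 480 → 240 → 120 → 60 → 30 → 15; 15 is odd.
So 480 = 2^5 · 15.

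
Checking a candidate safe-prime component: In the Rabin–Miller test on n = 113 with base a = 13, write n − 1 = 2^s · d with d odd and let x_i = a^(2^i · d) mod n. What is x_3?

1

n − 1 = 112 = 2^4 · 7, so s = 4 and d = 7.
x_0 = 13^7 mod 113 = 69.
x_1 = 69^2 mod 113 = 15.
x_2 = 15^2 mod 113 = 112.
x_3 = 112^2 mod 113 = 1.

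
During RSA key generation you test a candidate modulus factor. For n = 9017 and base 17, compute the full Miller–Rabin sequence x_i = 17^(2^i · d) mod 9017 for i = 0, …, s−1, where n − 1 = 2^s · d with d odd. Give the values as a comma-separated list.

2338, 1942, 2258

n − 1 = 9016 = 2^3 · 1127, so s = 3 and d = 1127.
x_0 = 17^1127 mod 9017 = 2338.
x_1 = 2338^2 mod 9017 = 1942.
x_2 = 1942^2 mod 9017 = 2258.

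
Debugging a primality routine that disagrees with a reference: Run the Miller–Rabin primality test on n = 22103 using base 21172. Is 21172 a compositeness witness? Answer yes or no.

yes

n − 1 = 22102 = 2^1 · 11051, so s = 1 and d = 11051.
x_0 = 21172^11051 mod 22103 = 15840.
x_0 ∉ {1, 22102} and s = 1, so 21172 is a Miller–Rabin witness and 22103 is composite.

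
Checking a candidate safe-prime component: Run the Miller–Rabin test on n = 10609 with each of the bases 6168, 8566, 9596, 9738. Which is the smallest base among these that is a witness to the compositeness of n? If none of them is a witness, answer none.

8566

n − 1 = 10608 = 2^4 · 663, so s = 4 and d = 663.
Base 6168: x_0 = 6168^663 mod 10609 = 1. x_0 = 1, so 6168 is not a witness.
Base 8566: x_0 = 8566^663 mod 10609 = 310. x_0 is neither 1 nor 10608, so continue squaring. x_1 = 310^2 mod 10609 = 619. x_2 = 619^2 mod 10609 = 1237. x_3 = 1237^2 mod 10609 = 2473. Reached i = s−1 = 3 without hitting −1: 8566 is a Miller–Rabin witness and 10609 is composite.
Base 9596: x_0 = 9596^663 mod 10609 = 8653. x_0 is neither 1 nor 10608, so continue squaring. x_1 = 8653^2 mod 10609 = 6696. x_2 = 6696^2 mod 10609 = 2782. x_3 = 2782^2 mod 10609 = 5563. Reached i = s−1 = 3 without hitting −1: 9596 is a Miller–Rabin witness and 10609 is composite.
Base 9738: x_0 = 9738^663 mod 10609 = 4533. x_0 is neither 1 nor 10608, so continue squaring. x_1 = 4533^2 mod 10609 = 9065. x_2 = 9065^2 mod 10609 = 7520. x_3 = 7520^2 mod 10609 = 4430. Reached i = s−1 = 3 without hitting −1: 9738 is a Miller–Rabin witness and 10609 is composite.
The smallest witness among the given bases is 8566.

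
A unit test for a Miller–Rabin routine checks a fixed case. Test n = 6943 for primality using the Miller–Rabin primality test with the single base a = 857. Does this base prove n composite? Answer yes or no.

n − 1 = 6942 = 2^1 · 3471, so s = 1 and d = 3471.
Repeated squaring mod 6943: 857^1 ≡ 857, 857^2 ≡ 5434, 857^4 ≡ 6720, 857^8 ≡ 1128, 857^16 ≡ 1815, 857^32 ≡ 3243, 857^64 ≡ 5347, 857^128 ≡ 6078, 857^256 ≡ 5324, 857^512 ≡ 3650, 857^1024 ≡ 5826, 857^2048 ≡ 4892.
3471 = 2048 + 1024 + 256 + 128 + 8 + 4 + 2 + 1, so 857^3471 ≡ 4892·5826·5324·6078·1128·6720·5434·857 ≡ 6942 (mod 6943).
x_0 = 857^3471 mod 6943 = 6942.
x_0 = 6942 ≡ −1, so 857 is not a witness.

no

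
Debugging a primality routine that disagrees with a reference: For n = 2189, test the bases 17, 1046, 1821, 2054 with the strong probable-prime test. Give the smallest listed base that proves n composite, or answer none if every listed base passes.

17

n − 1 = 2188 = 2^2 · 547, so s = 2 and d = 547.
Base 17: x_0 = 17^547 mod 2189 = 756. x_0 is neither 1 nor 2188, so continue squaring. x_1 = 756^2 mod 2189 = 207. Reached i = s−1 = 1 without hitting −1: 17 is a Miller–Rabin witness and 2189 is composite.
Base 1046: x_0 = 1046^547 mod 2189 = 463. x_0 is neither 1 nor 2188, so continue squaring. x_1 = 463^2 mod 2189 = 2036. Reached i = s−1 = 1 without hitting −1: 1046 is a Miller–Rabin witness and 2189 is composite.
Base 1821: x_0 = 1821^547 mod 2189 = 41. x_0 is neither 1 nor 2188, so continue squaring. x_1 = 41^2 mod 2189 = 1681. Reached i = s−1 = 1 without hitting −1: 1821 is a Miller–Rabin witness and 2189 is composite.
Base 2054: x_0 = 2054^547 mod 2189 = 530. x_0 is neither 1 nor 2188, so continue squaring. x_1 = 530^2 mod 2189 = 708. Reached i = s−1 = 1 without hitting −1: 2054 is a Miller–Rabin witness and 2189 is composite.
The smallest witness among the given bases is 17.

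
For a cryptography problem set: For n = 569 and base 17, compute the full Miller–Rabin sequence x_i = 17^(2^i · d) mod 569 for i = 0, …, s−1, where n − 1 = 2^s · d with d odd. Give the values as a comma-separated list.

n − 1 = 568 = 2^3 · 71, so s = 3 and d = 71.
x_0 = 17^71 mod 569 = 86.
x_1 = 86^2 mod 569 = 568.
x_2 = 568^2 mod 569 = 1.

86, 568, 1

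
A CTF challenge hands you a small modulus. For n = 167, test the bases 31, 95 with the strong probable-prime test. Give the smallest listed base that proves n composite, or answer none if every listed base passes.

n − 1 = 166 = 2^1 · 83, so s = 1 and d = 83.
Base 31: x_0 = 31^83 mod 167 = 1. x_0 = 1, so 31 is not a witness.
Base 95: x_0 = 95^83 mod 167 = 166. x_0 = 166 ≡ −1, so 95 is not a witness.
No listed base is a witness for 167.

none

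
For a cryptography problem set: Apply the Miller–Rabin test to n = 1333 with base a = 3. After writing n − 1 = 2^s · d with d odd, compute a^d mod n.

n − 1 = 1332 = 2^2 · 333, so s = 2 and d = 333.
Repeated squaring mod 1333: 3^1 ≡ 3, 3^2 ≡ 9, 3^4 ≡ 81, 3^8 ≡ 1229, 3^16 ≡ 152, 3^32 ≡ 443, 3^64 ≡ 298, 3^128 ≡ 826, 3^256 ≡ 1113.
333 = 256 + 64 + 8 + 4 + 1, so 3^333 ≡ 1113·298·1229·81·3 ≡ 1298 (mod 1333).

1298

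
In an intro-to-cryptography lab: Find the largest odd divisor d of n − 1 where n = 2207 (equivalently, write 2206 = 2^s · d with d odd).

Halving: 2206 → 1103; 1103 is odd.
So 2206 = 2^1 · 1103.

1103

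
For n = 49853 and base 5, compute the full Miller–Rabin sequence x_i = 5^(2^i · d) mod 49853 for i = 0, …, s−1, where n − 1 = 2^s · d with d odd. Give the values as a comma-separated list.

n − 1 = 49852 = 2^2 · 12463, so s = 2 and d = 12463.
x_0 = 5^12463 mod 49853 = 43722.
x_1 = 43722^2 mod 49853 = 49852.

43722, 49852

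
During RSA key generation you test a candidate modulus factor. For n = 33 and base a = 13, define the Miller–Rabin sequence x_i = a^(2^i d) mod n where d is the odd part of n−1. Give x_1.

n − 1 = 32 = 2^5 · 1, so s = 5 and d = 1.
x_0 = 13^1 mod 33 = 13.
x_1 = 13^2 mod 33 = 4.

4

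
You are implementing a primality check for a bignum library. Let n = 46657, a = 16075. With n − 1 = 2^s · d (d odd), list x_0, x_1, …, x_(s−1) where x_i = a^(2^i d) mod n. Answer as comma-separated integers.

16323, 28859, 14431, 23570, 1, 1

n − 1 = 46656 = 2^6 · 729, so s = 6 and d = 729.
x_0 = 16075^729 mod 46657 = 16323.
x_1 = 16323^2 mod 46657 = 28859.
x_2 = 28859^2 mod 46657 = 14431.
x_3 = 14431^2 mod 46657 = 23570.
x_4 = 23570^2 mod 46657 = 1.
x_5 = 1^2 mod 46657 = 1.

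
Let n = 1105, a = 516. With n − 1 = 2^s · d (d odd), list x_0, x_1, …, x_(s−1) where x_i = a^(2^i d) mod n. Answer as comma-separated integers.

976, 66, 1041, 781

n − 1 = 1104 = 2^4 · 69, so s = 4 and d = 69.
x_0 = 516^69 mod 1105 = 976.
x_1 = 976^2 mod 1105 = 66.
x_2 = 66^2 mod 1105 = 1041.
x_3 = 1041^2 mod 1105 = 781.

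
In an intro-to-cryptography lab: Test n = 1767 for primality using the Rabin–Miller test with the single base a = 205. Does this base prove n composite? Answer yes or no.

yes

n − 1 = 1766 = 2^1 · 883, so s = 1 and d = 883.
x_0 = 205^883 mod 1767 = 262.
x_0 ∉ {1, 1766} and s = 1, so 205 is a Miller–Rabin witness and 1767 is composite.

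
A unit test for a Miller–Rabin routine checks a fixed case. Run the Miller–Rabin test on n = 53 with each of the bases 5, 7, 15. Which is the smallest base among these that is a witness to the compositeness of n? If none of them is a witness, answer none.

none

n − 1 = 52 = 2^2 · 13, so s = 2 and d = 13.
Base 5: x_0 = 5^13 mod 53 = 23. x_0 is neither 1 nor 52, so continue squaring. x_1 = 23^2 mod 53 = 52. x_1 ≡ −1, so 5 is not a witness.
Base 7: x_0 = 7^13 mod 53 = 52. x_0 = 52 ≡ −1, so 7 is not a witness.
Base 15: x_0 = 15^13 mod 53 = 1. x_0 = 1, so 15 is not a witness.
No listed base is a witness for 53.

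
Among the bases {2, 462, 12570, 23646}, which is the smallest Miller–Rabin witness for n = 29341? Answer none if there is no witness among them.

n − 1 = 29340 = 2^2 · 7335, so s = 2 and d = 7335.
Base 2: x_0 = 2^7335 mod 29341 = 26424. x_0 is neither 1 nor 29340, so continue squaring. x_1 = 26424^2 mod 29341 = 29340. x_1 ≡ −1, so 2 is not a witness.
Base 462: x_0 = 462^7335 mod 29341 = 10847. x_0 is neither 1 nor 29340, so continue squaring. x_1 = 10847^2 mod 29341 = 29340. x_1 ≡ −1, so 462 is not a witness.
Base 12570: x_0 = 12570^7335 mod 29341 = 29340. x_0 = 29340 ≡ −1, so 12570 is not a witness.
Base 23646: x_0 = 23646^7335 mod 29341 = 29340. x_0 = 29340 ≡ −1, so 23646 is not a witness.
No listed base is a witness for 29341.

none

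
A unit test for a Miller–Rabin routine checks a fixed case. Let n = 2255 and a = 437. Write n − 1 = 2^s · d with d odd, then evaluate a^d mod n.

1883

n − 1 = 2254 = 2^1 · 1127, so s = 1 and d = 1127.
Repeated squaring mod 2255: 437^1 ≡ 437, 437^2 ≡ 1549, 437^4 ≡ 81, 437^8 ≡ 2051, 437^16 ≡ 1026, 437^32 ≡ 1846, 437^64 ≡ 411, 437^128 ≡ 2051, 437^256 ≡ 1026, 437^512 ≡ 1846, 437^1024 ≡ 411.
1127 = 1024 + 64 + 32 + 4 + 2 + 1, so 437^1127 ≡ 411·411·1846·81·1549·437 ≡ 1883 (mod 2255).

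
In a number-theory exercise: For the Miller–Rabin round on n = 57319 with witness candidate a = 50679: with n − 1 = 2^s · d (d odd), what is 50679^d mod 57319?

4837

n − 1 = 57318 = 2^1 · 28659, so s = 1 and d = 28659.
50679^28659 mod 57319 = 4837.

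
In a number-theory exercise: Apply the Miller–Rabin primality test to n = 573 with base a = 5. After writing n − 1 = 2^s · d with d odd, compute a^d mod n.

n − 1 = 572 = 2^2 · 143, so s = 2 and d = 143.
5^143 mod 573 = 368.

368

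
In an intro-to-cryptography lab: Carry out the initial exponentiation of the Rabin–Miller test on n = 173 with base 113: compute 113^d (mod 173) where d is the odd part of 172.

172

n − 1 = 172 = 2^2 · 43, so s = 2 and d = 43.
Repeated squaring mod 173: 113^1 ≡ 113, 113^2 ≡ 140, 113^4 ≡ 51, 113^8 ≡ 6, 113^16 ≡ 36, 113^32 ≡ 85.
43 = 32 + 8 + 2 + 1, so 113^43 ≡ 85·6·140·113 ≡ 172 (mod 173).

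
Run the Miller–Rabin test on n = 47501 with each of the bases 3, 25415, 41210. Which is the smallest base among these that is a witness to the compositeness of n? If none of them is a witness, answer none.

none

n − 1 = 47500 = 2^2 · 11875, so s = 2 and d = 11875.
Base 3: x_0 = 3^11875 mod 47501 = 39159. x_0 is neither 1 nor 47500, so continue squaring. x_1 = 39159^2 mod 47501 = 47500. x_1 ≡ −1, so 3 is not a witness.
Base 25415: x_0 = 25415^11875 mod 47501 = 8342. x_0 is neither 1 nor 47500, so continue squaring. x_1 = 8342^2 mod 47501 = 47500. x_1 ≡ −1, so 25415 is not a witness.
Base 41210: x_0 = 41210^11875 mod 47501 = 39159. x_0 is neither 1 nor 47500, so continue squaring. x_1 = 39159^2 mod 47501 = 47500. x_1 ≡ −1, so 41210 is not a witness.
No listed base is a witness for 47501.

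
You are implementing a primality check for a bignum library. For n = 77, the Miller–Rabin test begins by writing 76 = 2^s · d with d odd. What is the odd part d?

Halving: 76 → 38 → 19; 19 is odd.
So 76 = 2^2 · 19.

19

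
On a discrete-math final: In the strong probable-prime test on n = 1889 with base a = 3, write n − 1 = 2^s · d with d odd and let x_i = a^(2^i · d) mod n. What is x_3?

n − 1 = 1888 = 2^5 · 59, so s = 5 and d = 59.
Repeated squaring mod 1889: 3^1 ≡ 3, 3^2 ≡ 9, 3^4 ≡ 81, 3^8 ≡ 894, 3^16 ≡ 189, 3^32 ≡ 1719.
59 = 32 + 16 + 8 + 2 + 1, so 3^59 ≡ 1719·189·894·9·3 ≡ 1456 (mod 1889).
x_0 = 1456.
x_1 = 1456^2 mod 1889 = 478.
x_2 = 478^2 mod 1889 = 1804.
x_3 = 1804^2 mod 1889 = 1558.

1558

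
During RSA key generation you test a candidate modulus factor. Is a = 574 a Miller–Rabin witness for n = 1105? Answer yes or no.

yes

n − 1 = 1104 = 2^4 · 69, so s = 4 and d = 69.
x_0 = 574^69 mod 1105 = 1084.
x_0 is neither 1 nor 1104, so continue squaring.
x_1 = 1084^2 mod 1105 = 441.
x_2 = 441^2 mod 1105 = 1.
x_2 = 1 but x_1 ≠ ±1, a nontrivial square root of 1 — 574 is a witness and 1105 is composite.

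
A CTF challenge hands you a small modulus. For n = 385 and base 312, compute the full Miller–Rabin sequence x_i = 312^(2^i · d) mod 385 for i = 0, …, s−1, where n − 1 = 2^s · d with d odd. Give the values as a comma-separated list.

n − 1 = 384 = 2^7 · 3, so s = 7 and d = 3.
x_0 = 312^3 mod 385 = 218.
x_1 = 218^2 mod 385 = 169.
x_2 = 169^2 mod 385 = 71.
x_3 = 71^2 mod 385 = 36.
x_4 = 36^2 mod 385 = 141.
x_5 = 141^2 mod 385 = 246.
x_6 = 246^2 mod 385 = 71.

218, 169, 71, 36, 141, 246, 71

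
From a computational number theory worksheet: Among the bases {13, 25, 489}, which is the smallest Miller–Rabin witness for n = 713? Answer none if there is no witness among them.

13

n − 1 = 712 = 2^3 · 89, so s = 3 and d = 89.
Base 13: x_0 = 13^89 mod 713 = 105. x_0 is neither 1 nor 712, so continue squaring. x_1 = 105^2 mod 713 = 330. x_2 = 330^2 mod 713 = 524. Reached i = s−1 = 2 without hitting −1: 13 is a Miller–Rabin witness and 713 is composite.
Base 25: x_0 = 25^89 mod 713 = 439. x_0 is neither 1 nor 712, so continue squaring. x_1 = 439^2 mod 713 = 211. x_2 = 211^2 mod 713 = 315. Reached i = s−1 = 2 without hitting −1: 25 is a Miller–Rabin witness and 713 is composite.
Base 489: x_0 = 489^89 mod 713 = 673. x_0 is neither 1 nor 712, so continue squaring. x_1 = 673^2 mod 713 = 174. x_2 = 174^2 mod 713 = 330. Reached i = s−1 = 2 without hitting −1: 489 is a Miller–Rabin witness and 713 is composite.
The smallest witness among the given bases is 13.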